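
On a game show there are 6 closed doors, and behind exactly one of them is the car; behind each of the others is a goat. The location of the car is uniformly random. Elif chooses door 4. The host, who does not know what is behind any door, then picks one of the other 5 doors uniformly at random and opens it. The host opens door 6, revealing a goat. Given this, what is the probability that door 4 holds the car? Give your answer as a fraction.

1/5

Because the host chose which door to open without knowing where the car is, the choice is independent of the prize location. Learning that door 6 does not hold the car simply rules out that one location and leaves the remaining 5 doors still equally likely by symmetry.
So P(the car behind door 4) = 1/5.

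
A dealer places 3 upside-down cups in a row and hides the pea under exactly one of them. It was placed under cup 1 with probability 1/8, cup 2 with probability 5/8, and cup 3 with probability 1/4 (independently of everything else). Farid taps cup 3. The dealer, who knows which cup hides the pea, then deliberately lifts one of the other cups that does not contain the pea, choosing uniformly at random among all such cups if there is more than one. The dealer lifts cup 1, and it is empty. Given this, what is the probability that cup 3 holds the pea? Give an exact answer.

1/6

Apply Bayes' rule, conditioning on where the pea actually is.
If it is under cup 1 (prior 1/8): the dealer opened cup 1, so this case is ruled out; weight (1/8)·0 = 0.
If it is under cup 2 (prior 5/8): the dealer has no choice, probability 1; weight (5/8)·1 = 5/8.
If it is under cup 3 (prior 1/4): the dealer has 2 equally likely choices, so probability 1/2; weight (1/4)·(1/2) = 1/8.
The weights sum to 3/4.
So P(the pea under cup 3 | the dealer opened cup 1) = (1/8) / (3/4) = 1/6.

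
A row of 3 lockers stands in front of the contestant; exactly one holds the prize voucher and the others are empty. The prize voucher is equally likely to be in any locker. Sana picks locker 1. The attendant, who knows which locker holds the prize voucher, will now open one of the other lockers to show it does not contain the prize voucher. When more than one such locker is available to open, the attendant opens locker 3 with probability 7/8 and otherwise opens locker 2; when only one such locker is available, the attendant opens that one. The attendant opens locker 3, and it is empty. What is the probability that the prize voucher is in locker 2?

Consider each possible location of the prize voucher in turn.
If it is in locker 1 (prior 1/3): locker 3 is available, opened with probability 7/8; weight (1/3)·(7/8) = 7/24.
If it is in locker 2 (prior 1/3): only locker 3 is available, probability 1; weight (1/3)·1 = 1/3.
If it is in locker 3 (prior 1/3): the attendant opened locker 3, so this case is ruled out; weight (1/3)·0 = 0.
The weights sum to 5/8.
So P(the prize voucher in locker 2 | the attendant opened locker 3) = (1/3) / (5/8) = 8/15.

8/15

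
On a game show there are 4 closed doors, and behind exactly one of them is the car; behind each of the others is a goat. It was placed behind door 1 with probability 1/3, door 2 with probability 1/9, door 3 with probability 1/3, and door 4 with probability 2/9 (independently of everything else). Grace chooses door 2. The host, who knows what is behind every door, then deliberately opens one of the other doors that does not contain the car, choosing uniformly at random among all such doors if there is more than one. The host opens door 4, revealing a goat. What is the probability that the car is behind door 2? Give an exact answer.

1/10

Apply Bayes' rule, conditioning on where the car actually is.
If it is behind either of doors 1 and 3 (prior 1/3 each): the host has 2 equally likely choices, so probability 1/2; weight (1/3)·(1/2) = 1/6 each.
If it is behind door 2 (prior 1/9): the host has 3 equally likely choices, so probability 1/3; weight (1/9)·(1/3) = 1/27.
If it is behind door 4 (prior 2/9): the host opened door 4, so this case is ruled out; weight (2/9)·0 = 0.
The weights sum to 10/27.
So P(the car behind door 2 | the host opened door 4) = (1/27) / (10/27) = 1/10.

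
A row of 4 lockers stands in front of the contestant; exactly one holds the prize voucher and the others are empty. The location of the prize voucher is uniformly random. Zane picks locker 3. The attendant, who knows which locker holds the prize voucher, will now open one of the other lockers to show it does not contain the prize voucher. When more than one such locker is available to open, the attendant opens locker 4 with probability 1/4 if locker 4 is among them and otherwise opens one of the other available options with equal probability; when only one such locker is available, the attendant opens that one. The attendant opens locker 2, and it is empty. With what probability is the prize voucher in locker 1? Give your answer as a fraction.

Condition on the true location of the prize voucher.
If it is in locker 1 (prior 1/4): locker 4 is available but not opened, probability 3/4; weight (1/4)·(3/4) = 3/16.
If it is in locker 2 (prior 1/4): the attendant opened locker 2, so this case is ruled out; weight (1/4)·0 = 0.
If it is in locker 3 (prior 1/4): locker 4 is available but not opened; locker 2 gets probability (1 − 1/4)/2 = 3/8; weight (1/4)·(3/8) = 3/32.
If it is in locker 4 (prior 1/4): locker 4 holds the prize so is unavailable; the attendant chooses uniformly among the 2 others, probability 1/2; weight (1/4)·(1/2) = 1/8.
The weights sum to 13/32.
So P(the prize voucher in locker 1 | the attendant opened locker 2) = (3/16) / (13/32) = 6/13.

6/13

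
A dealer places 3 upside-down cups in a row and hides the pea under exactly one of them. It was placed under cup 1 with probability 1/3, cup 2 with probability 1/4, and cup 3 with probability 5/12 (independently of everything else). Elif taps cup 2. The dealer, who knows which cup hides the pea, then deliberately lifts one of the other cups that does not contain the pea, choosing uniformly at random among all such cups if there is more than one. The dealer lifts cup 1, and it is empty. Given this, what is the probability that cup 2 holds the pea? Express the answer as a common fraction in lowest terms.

3/13

Consider each possible location of the pea in turn.
If it is under cup 1 (prior 1/3): the dealer opened cup 1, so this case is ruled out; weight (1/3)·0 = 0.
If it is under cup 2 (prior 1/4): the dealer has 2 equally likely choices, so probability 1/2; weight (1/4)·(1/2) = 1/8.
If it is under cup 3 (prior 5/12): the dealer has no choice, probability 1; weight (5/12)·1 = 5/12.
The weights sum to 13/24.
So P(the pea under cup 2 | the dealer opened cup 1) = (1/8) / (13/24) = 3/13.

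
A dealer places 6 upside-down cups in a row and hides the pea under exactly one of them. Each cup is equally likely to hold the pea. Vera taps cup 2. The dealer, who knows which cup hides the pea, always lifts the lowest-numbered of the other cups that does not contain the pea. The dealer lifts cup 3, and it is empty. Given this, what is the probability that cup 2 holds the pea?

Condition on the true location of the pea.
If it is under cup 1 (prior 1/6): cup 3 is the lowest-numbered option available, probability 1; weight (1/6)·1 = 1/6.
If it is under any of cups 2, 4, 5, and 6 (prior 1/6 each): the dealer would have opened cup 1 instead, probability 0; weight (1/6)·0 = 0 each.
If it is under cup 3 (prior 1/6): the dealer opened cup 3, so this case is ruled out; weight (1/6)·0 = 0.
The weights sum to 1/6.
So P(the pea under cup 2 | the dealer opened cup 3) = 0 / (1/6) = 0.

0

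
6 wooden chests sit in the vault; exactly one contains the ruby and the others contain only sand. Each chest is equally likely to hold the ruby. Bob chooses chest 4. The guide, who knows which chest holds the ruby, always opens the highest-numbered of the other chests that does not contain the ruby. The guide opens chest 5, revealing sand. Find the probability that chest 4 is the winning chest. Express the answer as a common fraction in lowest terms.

0

Consider each possible location of the ruby in turn.
If it is in any of chests 1, 2, 3, and 4 (prior 1/6 each): the guide would have opened chest 6 instead, probability 0; weight (1/6)·0 = 0 each.
If it is in chest 5 (prior 1/6): the guide opened chest 5, so this case is ruled out; weight (1/6)·0 = 0.
If it is in chest 6 (prior 1/6): chest 5 is the highest-numbered option available, probability 1; weight (1/6)·1 = 1/6.
The weights sum to 1/6.
So P(the ruby in chest 4 | the guide opened chest 5) = 0 / (1/6) = 0.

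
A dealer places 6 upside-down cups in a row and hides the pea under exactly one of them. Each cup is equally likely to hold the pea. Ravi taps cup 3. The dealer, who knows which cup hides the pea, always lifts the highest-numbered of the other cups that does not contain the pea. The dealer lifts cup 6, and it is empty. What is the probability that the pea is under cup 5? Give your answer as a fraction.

Apply Bayes' rule, conditioning on where the pea actually is.
If it is under any of cups 1, 2, 3, 4, and 5 (prior 1/6 each): cup 6 is the highest-numbered option available, probability 1; weight (1/6)·1 = 1/6 each.
If it is under cup 6 (prior 1/6): the dealer opened cup 6, so this case is ruled out; weight (1/6)·0 = 0.
The weights sum to 5/6.
So P(the pea under cup 5 | the dealer opened cup 6) = (1/6) / (5/6) = 1/5.

1/5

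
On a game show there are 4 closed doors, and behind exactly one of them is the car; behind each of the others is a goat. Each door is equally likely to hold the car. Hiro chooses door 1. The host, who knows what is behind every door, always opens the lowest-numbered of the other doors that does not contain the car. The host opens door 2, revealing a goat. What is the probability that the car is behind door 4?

Consider each possible location of the car in turn.
If it is behind any of doors 1, 3, and 4 (prior 1/4 each): door 2 is the lowest-numbered option available, probability 1; weight (1/4)·1 = 1/4 each.
If it is behind door 2 (prior 1/4): the host opened door 2, so this case is ruled out; weight (1/4)·0 = 0.
The weights sum to 3/4.
So P(the car behind door 4 | the host opened door 2) = (1/4) / (3/4) = 1/3.

1/3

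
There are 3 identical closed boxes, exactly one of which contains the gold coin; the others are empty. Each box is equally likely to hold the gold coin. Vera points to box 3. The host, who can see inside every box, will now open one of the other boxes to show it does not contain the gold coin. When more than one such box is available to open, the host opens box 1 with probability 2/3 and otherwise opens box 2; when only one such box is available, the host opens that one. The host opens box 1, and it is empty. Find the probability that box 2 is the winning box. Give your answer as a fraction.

3/5

Consider each possible location of the gold coin in turn.
If it is in box 1 (prior 1/3): the host opened box 1, so this case is ruled out; weight (1/3)·0 = 0.
If it is in box 2 (prior 1/3): only box 1 is available, probability 1; weight (1/3)·1 = 1/3.
If it is in box 3 (prior 1/3): box 1 is available, opened with probability 2/3; weight (1/3)·(2/3) = 2/9.
The weights sum to 5/9.
So P(the gold coin in box 2 | the host opened box 1) = (1/3) / (5/9) = 3/5.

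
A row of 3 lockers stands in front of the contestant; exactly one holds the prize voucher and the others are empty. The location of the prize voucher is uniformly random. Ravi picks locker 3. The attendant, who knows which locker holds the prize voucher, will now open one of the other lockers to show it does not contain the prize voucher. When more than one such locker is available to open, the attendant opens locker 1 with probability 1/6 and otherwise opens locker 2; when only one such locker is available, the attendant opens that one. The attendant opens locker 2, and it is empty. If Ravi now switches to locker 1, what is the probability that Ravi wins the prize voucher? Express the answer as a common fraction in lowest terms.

Apply Bayes' rule, conditioning on where the prize voucher actually is.
If it is in locker 1 (prior 1/3): only locker 2 is available, probability 1; weight (1/3)·1 = 1/3.
If it is in locker 2 (prior 1/3): the attendant opened locker 2, so this case is ruled out; weight (1/3)·0 = 0.
If it is in locker 3 (prior 1/3): locker 1 is available but not opened, probability 5/6; weight (1/3)·(5/6) = 5/18.
The weights sum to 11/18.
So P(the prize voucher in locker 1 | the attendant opened locker 2) = (1/3) / (11/18) = 6/11.

6/11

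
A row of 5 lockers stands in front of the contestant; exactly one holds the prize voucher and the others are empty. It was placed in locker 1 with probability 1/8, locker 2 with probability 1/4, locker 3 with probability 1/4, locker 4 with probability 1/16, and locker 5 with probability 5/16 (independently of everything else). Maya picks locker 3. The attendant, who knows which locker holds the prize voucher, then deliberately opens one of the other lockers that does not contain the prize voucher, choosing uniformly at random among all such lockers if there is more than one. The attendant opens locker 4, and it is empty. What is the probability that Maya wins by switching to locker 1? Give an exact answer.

1/7

Condition on the true location of the prize voucher.
If it is in locker 1 (prior 1/8): the attendant has 3 equally likely choices, so probability 1/3; weight (1/8)·(1/3) = 1/24.
If it is in locker 2 (prior 1/4): the attendant has 3 equally likely choices, so probability 1/3; weight (1/4)·(1/3) = 1/12.
If it is in locker 3 (prior 1/4): the attendant has 4 equally likely choices, so probability 1/4; weight (1/4)·(1/4) = 1/16.
If it is in locker 4 (prior 1/16): the attendant opened locker 4, so this case is ruled out; weight (1/16)·0 = 0.
If it is in locker 5 (prior 5/16): the attendant has 3 equally likely choices, so probability 1/3; weight (5/16)·(1/3) = 5/48.
The weights sum to 7/24.
So P(the prize voucher in locker 1 | the attendant opened locker 4) = (1/24) / (7/24) = 1/7.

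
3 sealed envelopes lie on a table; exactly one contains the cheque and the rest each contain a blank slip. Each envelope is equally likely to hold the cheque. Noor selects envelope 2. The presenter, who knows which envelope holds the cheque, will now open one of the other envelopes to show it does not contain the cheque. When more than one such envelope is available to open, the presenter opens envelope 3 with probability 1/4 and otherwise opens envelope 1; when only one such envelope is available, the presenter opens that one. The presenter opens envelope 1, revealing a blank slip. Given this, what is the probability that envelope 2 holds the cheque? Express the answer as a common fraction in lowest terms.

Apply Bayes' rule, conditioning on where the cheque actually is.
If it is in envelope 1 (prior 1/3): the presenter opened envelope 1, so this case is ruled out; weight (1/3)·0 = 0.
If it is in envelope 2 (prior 1/3): envelope 3 is available but not opened, probability 3/4; weight (1/3)·(3/4) = 1/4.
If it is in envelope 3 (prior 1/3): only envelope 1 is available, probability 1; weight (1/3)·1 = 1/3.
The weights sum to 7/12.
So P(the cheque in envelope 2 | the presenter opened envelope 1) = (1/4) / (7/12) = 3/7.

3/7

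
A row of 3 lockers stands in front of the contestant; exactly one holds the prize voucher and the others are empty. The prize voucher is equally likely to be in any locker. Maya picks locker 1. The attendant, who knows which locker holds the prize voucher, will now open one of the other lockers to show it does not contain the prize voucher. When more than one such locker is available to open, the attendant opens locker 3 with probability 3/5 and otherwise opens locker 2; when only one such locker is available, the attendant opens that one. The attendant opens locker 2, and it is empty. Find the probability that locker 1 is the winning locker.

2/7

Consider each possible location of the prize voucher in turn.
If it is in locker 1 (prior 1/3): locker 3 is available but not opened, probability 2/5; weight (1/3)·(2/5) = 2/15.
If it is in locker 2 (prior 1/3): the attendant opened locker 2, so this case is ruled out; weight (1/3)·0 = 0.
If it is in locker 3 (prior 1/3): only locker 2 is available, probability 1; weight (1/3)·1 = 1/3.
The weights sum to 7/15.
So P(the prize voucher in locker 1 | the attendant opened locker 2) = (2/15) / (7/15) = 2/7.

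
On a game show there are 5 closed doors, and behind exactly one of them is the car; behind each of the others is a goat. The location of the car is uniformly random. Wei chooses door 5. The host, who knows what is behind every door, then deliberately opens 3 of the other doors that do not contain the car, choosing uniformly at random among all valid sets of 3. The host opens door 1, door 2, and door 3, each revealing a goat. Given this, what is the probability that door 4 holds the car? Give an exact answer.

4/5

Condition on the true location of the car.
If it is behind any of doors 1, 2, and 3 (prior 1/5 each): that door was opened and seen not to hold the prize — ruled out; weight (1/5)·0 = 0 each.
If it is behind door 4 (prior 1/5): the host has no choice, probability 1; weight (1/5)·1 = 1/5.
If it is behind door 5 (prior 1/5): the host has 4 equally likely choices, so probability 1/4; weight (1/5)·(1/4) = 1/20.
The weights sum to 1/4.
So P(the car behind door 4 | the host opened door 1, door 2, and door 3) = (1/5) / (1/4) = 4/5.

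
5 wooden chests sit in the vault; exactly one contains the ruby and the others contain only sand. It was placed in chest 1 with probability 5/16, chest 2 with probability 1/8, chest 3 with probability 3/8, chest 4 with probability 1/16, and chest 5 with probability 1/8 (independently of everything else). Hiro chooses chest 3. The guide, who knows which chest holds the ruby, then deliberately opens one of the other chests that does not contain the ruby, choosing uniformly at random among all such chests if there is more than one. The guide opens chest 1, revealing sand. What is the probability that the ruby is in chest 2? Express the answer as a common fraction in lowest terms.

4/19

Apply Bayes' rule, conditioning on where the ruby actually is.
If it is in chest 1 (prior 5/16): the guide opened chest 1, so this case is ruled out; weight (5/16)·0 = 0.
If it is in either of chests 2 and 5 (prior 1/8 each): the guide has 3 equally likely choices, so probability 1/3; weight (1/8)·(1/3) = 1/24 each.
If it is in chest 3 (prior 3/8): the guide has 4 equally likely choices, so probability 1/4; weight (3/8)·(1/4) = 3/32.
If it is in chest 4 (prior 1/16): the guide has 3 equally likely choices, so probability 1/3; weight (1/16)·(1/3) = 1/48.
The weights sum to 19/96.
So P(the ruby in chest 2 | the guide opened chest 1) = (1/24) / (19/96) = 4/19.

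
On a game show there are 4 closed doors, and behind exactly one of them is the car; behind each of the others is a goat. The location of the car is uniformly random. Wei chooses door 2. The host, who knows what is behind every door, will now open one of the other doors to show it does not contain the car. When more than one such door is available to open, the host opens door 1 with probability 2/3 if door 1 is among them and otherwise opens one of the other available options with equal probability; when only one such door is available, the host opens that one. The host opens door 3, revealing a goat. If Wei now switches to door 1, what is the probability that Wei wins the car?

1/2

Apply Bayes' rule, conditioning on where the car actually is.
If it is behind door 1 (prior 1/4): door 1 holds the prize so is unavailable; the host chooses uniformly among the 2 others, probability 1/2; weight (1/4)·(1/2) = 1/8.
If it is behind door 2 (prior 1/4): door 1 is available but not opened; door 3 gets probability (1 − 2/3)/2 = 1/6; weight (1/4)·(1/6) = 1/24.
If it is behind door 3 (prior 1/4): the host opened door 3, so this case is ruled out; weight (1/4)·0 = 0.
If it is behind door 4 (prior 1/4): door 1 is available but not opened, probability 1/3; weight (1/4)·(1/3) = 1/12.
The weights sum to 1/4.
So P(the car behind door 1 | the host opened door 3) = (1/8) / (1/4) = 1/2.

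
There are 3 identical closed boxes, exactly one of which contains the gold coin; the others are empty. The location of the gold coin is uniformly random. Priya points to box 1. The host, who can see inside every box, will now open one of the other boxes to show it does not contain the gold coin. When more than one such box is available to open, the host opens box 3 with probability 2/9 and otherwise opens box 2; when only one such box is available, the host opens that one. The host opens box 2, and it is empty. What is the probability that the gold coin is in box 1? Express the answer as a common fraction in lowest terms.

Condition on the true location of the gold coin.
If it is in box 1 (prior 1/3): box 3 is available but not opened, probability 7/9; weight (1/3)·(7/9) = 7/27.
If it is in box 2 (prior 1/3): the host opened box 2, so this case is ruled out; weight (1/3)·0 = 0.
If it is in box 3 (prior 1/3): only box 2 is available, probability 1; weight (1/3)·1 = 1/3.
The weights sum to 16/27.
So P(the gold coin in box 1 | the host opened box 2) = (7/27) / (16/27) = 7/16.

7/16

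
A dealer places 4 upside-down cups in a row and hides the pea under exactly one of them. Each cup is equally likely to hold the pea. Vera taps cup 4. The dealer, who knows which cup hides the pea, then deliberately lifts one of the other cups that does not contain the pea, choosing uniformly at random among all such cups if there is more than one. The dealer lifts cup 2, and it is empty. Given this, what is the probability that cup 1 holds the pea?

Consider each possible location of the pea in turn.
If it is under either of cups 1 and 3 (prior 1/4 each): the dealer has 2 equally likely choices, so probability 1/2; weight (1/4)·(1/2) = 1/8 each.
If it is under cup 2 (prior 1/4): the dealer opened cup 2, so this case is ruled out; weight (1/4)·0 = 0.
If it is under cup 4 (prior 1/4): the dealer has 3 equally likely choices, so probability 1/3; weight (1/4)·(1/3) = 1/12.
The weights sum to 1/3.
So P(the pea under cup 1 | the dealer opened cup 2) = (1/8) / (1/3) = 3/8.

3/8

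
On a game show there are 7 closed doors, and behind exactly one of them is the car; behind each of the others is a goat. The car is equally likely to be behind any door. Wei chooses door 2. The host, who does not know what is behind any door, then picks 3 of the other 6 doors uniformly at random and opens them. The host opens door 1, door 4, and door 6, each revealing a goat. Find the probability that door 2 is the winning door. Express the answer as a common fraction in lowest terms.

Because the host chose which doors to open without knowing where the car is, the choice is independent of the prize location. Learning that none of the 3 opened doors holds the car simply rules out those 3 locations and leaves the remaining 4 doors still equally likely by symmetry.
So P(the car behind door 2) = 1/4.

1/4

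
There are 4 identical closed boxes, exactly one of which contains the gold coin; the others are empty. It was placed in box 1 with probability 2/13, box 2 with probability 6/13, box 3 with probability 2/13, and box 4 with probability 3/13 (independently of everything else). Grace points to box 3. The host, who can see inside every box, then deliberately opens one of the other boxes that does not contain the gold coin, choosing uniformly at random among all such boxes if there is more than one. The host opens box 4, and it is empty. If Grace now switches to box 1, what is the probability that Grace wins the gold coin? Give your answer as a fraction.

Condition on the true location of the gold coin.
If it is in box 1 (prior 2/13): the host has 2 equally likely choices, so probability 1/2; weight (2/13)·(1/2) = 1/13.
If it is in box 2 (prior 6/13): the host has 2 equally likely choices, so probability 1/2; weight (6/13)·(1/2) = 3/13.
If it is in box 3 (prior 2/13): the host has 3 equally likely choices, so probability 1/3; weight (2/13)·(1/3) = 2/39.
If it is in box 4 (prior 3/13): the host opened box 4, so this case is ruled out; weight (3/13)·0 = 0.
The weights sum to 14/39.
So P(the gold coin in box 1 | the host opened box 4) = (1/13) / (14/39) = 3/14.

3/14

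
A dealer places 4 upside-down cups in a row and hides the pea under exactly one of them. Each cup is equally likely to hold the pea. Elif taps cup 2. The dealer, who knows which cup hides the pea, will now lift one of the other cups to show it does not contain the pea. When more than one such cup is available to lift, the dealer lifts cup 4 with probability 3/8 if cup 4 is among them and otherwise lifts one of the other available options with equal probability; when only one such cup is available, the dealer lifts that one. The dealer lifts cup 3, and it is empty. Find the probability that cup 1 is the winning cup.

10/23

Apply Bayes' rule, conditioning on where the pea actually is.
If it is under cup 1 (prior 1/4): cup 4 is available but not opened, probability 5/8; weight (1/4)·(5/8) = 5/32.
If it is under cup 2 (prior 1/4): cup 4 is available but not opened; cup 3 gets probability (1 − 3/8)/2 = 5/16; weight (1/4)·(5/16) = 5/64.
If it is under cup 3 (prior 1/4): the dealer opened cup 3, so this case is ruled out; weight (1/4)·0 = 0.
If it is under cup 4 (prior 1/4): cup 4 holds the prize so is unavailable; the dealer chooses uniformly among the 2 others, probability 1/2; weight (1/4)·(1/2) = 1/8.
The weights sum to 23/64.
So P(the pea under cup 1 | the dealer opened cup 3) = (5/32) / (23/64) = 10/23.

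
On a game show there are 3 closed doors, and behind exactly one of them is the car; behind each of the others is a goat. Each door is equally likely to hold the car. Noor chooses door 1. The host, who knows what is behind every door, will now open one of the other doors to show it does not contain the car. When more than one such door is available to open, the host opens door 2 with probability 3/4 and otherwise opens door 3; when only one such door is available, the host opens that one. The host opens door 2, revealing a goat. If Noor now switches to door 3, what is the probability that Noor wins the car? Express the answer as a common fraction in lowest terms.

4/7

Apply Bayes' rule, conditioning on where the car actually is.
If it is behind door 1 (prior 1/3): door 2 is available, opened with probability 3/4; weight (1/3)·(3/4) = 1/4.
If it is behind door 2 (prior 1/3): the host opened door 2, so this case is ruled out; weight (1/3)·0 = 0.
If it is behind door 3 (prior 1/3): only door 2 is available, probability 1; weight (1/3)·1 = 1/3.
The weights sum to 7/12.
So P(the car behind door 3 | the host opened door 2) = (1/3) / (7/12) = 4/7.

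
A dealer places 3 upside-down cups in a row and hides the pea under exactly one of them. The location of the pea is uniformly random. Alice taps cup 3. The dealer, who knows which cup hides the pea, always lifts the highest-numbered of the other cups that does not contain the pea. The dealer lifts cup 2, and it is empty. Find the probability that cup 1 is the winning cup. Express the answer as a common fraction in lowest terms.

1/2

Condition on the true location of the pea.
If it is under either of cups 1 and 3 (prior 1/3 each): cup 2 is the highest-numbered option available, probability 1; weight (1/3)·1 = 1/3 each.
If it is under cup 2 (prior 1/3): the dealer opened cup 2, so this case is ruled out; weight (1/3)·0 = 0.
The weights sum to 2/3.
So P(the pea under cup 1 | the dealer opened cup 2) = (1/3) / (2/3) = 1/2.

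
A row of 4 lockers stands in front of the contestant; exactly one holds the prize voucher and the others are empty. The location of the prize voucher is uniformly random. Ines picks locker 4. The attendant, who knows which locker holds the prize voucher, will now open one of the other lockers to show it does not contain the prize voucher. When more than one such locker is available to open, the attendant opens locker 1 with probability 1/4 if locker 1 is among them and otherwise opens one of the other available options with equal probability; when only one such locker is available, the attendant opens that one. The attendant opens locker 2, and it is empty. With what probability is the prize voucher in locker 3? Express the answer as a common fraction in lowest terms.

6/13

Apply Bayes' rule, conditioning on where the prize voucher actually is.
If it is in locker 1 (prior 1/4): locker 1 holds the prize so is unavailable; the attendant chooses uniformly among the 2 others, probability 1/2; weight (1/4)·(1/2) = 1/8.
If it is in locker 2 (prior 1/4): the attendant opened locker 2, so this case is ruled out; weight (1/4)·0 = 0.
If it is in locker 3 (prior 1/4): locker 1 is available but not opened, probability 3/4; weight (1/4)·(3/4) = 3/16.
If it is in locker 4 (prior 1/4): locker 1 is available but not opened; locker 2 gets probability (1 − 1/4)/2 = 3/8; weight (1/4)·(3/8) = 3/32.
The weights sum to 13/32.
So P(the prize voucher in locker 3 | the attendant opened locker 2) = (3/16) / (13/32) = 6/13.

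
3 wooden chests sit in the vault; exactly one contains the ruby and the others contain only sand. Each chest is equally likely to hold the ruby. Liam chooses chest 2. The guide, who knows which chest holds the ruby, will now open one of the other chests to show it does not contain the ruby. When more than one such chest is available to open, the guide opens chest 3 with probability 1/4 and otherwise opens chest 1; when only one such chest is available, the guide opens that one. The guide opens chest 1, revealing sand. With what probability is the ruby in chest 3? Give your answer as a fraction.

Apply Bayes' rule, conditioning on where the ruby actually is.
If it is in chest 1 (prior 1/3): the guide opened chest 1, so this case is ruled out; weight (1/3)·0 = 0.
If it is in chest 2 (prior 1/3): chest 3 is available but not opened, probability 3/4; weight (1/3)·(3/4) = 1/4.
If it is in chest 3 (prior 1/3): only chest 1 is available, probability 1; weight (1/3)·1 = 1/3.
The weights sum to 7/12.
So P(the ruby in chest 3 | the guide opened chest 1) = (1/3) / (7/12) = 4/7.

4/7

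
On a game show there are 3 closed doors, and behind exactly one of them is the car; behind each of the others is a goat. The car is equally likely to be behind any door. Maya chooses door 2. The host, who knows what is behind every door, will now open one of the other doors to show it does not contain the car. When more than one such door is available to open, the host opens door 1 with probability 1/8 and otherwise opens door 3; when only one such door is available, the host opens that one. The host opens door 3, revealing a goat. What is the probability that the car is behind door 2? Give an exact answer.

Consider each possible location of the car in turn.
If it is behind door 1 (prior 1/3): only door 3 is available, probability 1; weight (1/3)·1 = 1/3.
If it is behind door 2 (prior 1/3): door 1 is available but not opened, probability 7/8; weight (1/3)·(7/8) = 7/24.
If it is behind door 3 (prior 1/3): the host opened door 3, so this case is ruled out; weight (1/3)·0 = 0.
The weights sum to 5/8.
So P(the car behind door 2 | the host opened door 3) = (7/24) / (5/8) = 7/15.

7/15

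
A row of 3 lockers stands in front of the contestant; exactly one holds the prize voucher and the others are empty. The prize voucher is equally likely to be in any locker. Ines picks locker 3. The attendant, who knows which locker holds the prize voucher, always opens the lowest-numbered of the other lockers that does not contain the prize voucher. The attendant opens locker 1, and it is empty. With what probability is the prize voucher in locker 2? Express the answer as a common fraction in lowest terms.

Condition on the true location of the prize voucher.
If it is in locker 1 (prior 1/3): the attendant opened locker 1, so this case is ruled out; weight (1/3)·0 = 0.
If it is in either of lockers 2 and 3 (prior 1/3 each): locker 1 is the lowest-numbered option available, probability 1; weight (1/3)·1 = 1/3 each.
The weights sum to 2/3.
So P(the prize voucher in locker 2 | the attendant opened locker 1) = (1/3) / (2/3) = 1/2.

1/2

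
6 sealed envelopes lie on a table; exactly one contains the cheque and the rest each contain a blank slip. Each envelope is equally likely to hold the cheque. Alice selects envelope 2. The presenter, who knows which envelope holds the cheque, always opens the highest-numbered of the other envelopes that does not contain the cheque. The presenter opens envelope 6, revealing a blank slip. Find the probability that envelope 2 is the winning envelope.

Apply Bayes' rule, conditioning on where the cheque actually is.
If it is in any of envelopes 1, 2, 3, 4, and 5 (prior 1/6 each): envelope 6 is the highest-numbered option available, probability 1; weight (1/6)·1 = 1/6 each.
If it is in envelope 6 (prior 1/6): the presenter opened envelope 6, so this case is ruled out; weight (1/6)·0 = 0.
The weights sum to 5/6.
So P(the cheque in envelope 2 | the presenter opened envelope 6) = (1/6) / (5/6) = 1/5.

1/5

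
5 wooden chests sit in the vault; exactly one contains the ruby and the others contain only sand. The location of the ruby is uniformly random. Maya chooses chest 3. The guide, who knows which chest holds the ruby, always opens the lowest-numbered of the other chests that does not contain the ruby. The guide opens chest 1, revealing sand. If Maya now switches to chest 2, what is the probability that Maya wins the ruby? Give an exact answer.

Apply Bayes' rule, conditioning on where the ruby actually is.
If it is in chest 1 (prior 1/5): the guide opened chest 1, so this case is ruled out; weight (1/5)·0 = 0.
If it is in any of chests 2, 3, 4, and 5 (prior 1/5 each): chest 1 is the lowest-numbered option available, probability 1; weight (1/5)·1 = 1/5 each.
The weights sum to 4/5.
So P(the ruby in chest 2 | the guide opened chest 1) = (1/5) / (4/5) = 1/4.

1/4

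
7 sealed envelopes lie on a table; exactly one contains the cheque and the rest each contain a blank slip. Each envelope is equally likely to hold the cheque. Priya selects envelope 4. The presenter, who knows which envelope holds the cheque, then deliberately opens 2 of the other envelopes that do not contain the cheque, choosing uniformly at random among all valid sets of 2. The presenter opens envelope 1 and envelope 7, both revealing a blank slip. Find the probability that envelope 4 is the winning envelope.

1/7

Consider each possible location of the cheque in turn.
If it is in either of envelopes 1 and 7 (prior 1/7 each): that envelope was opened and seen not to hold the prize — ruled out; weight (1/7)·0 = 0 each.
If it is in any of envelopes 2, 3, 5, and 6 (prior 1/7 each): the presenter has 10 equally likely choices, so probability 1/10; weight (1/7)·(1/10) = 1/70 each.
If it is in envelope 4 (prior 1/7): the presenter has 15 equally likely choices, so probability 1/15; weight (1/7)·(1/15) = 1/105.
The weights sum to 1/15.
So P(the cheque in envelope 4 | the presenter opened envelope 1 and envelope 7) = (1/105) / (1/15) = 1/7.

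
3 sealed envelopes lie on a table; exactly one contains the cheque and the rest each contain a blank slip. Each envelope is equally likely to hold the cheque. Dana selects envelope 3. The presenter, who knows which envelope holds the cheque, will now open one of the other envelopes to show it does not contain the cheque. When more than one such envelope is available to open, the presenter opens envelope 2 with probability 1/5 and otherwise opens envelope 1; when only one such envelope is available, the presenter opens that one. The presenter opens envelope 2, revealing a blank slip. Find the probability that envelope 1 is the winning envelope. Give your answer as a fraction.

Apply Bayes' rule, conditioning on where the cheque actually is.
If it is in envelope 1 (prior 1/3): only envelope 2 is available, probability 1; weight (1/3)·1 = 1/3.
If it is in envelope 2 (prior 1/3): the presenter opened envelope 2, so this case is ruled out; weight (1/3)·0 = 0.
If it is in envelope 3 (prior 1/3): envelope 2 is available, opened with probability 1/5; weight (1/3)·(1/5) = 1/15.
The weights sum to 2/5.
So P(the cheque in envelope 1 | the presenter opened envelope 2) = (1/3) / (2/5) = 5/6.

5/6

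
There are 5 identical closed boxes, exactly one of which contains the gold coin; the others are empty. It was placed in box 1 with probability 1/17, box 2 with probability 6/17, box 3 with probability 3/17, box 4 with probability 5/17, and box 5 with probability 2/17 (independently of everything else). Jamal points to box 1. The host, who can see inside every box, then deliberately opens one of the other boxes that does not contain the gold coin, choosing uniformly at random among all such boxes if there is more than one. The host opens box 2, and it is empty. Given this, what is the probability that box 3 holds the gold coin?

12/43

Consider each possible location of the gold coin in turn.
If it is in box 1 (prior 1/17): the host has 4 equally likely choices, so probability 1/4; weight (1/17)·(1/4) = 1/68.
If it is in box 2 (prior 6/17): the host opened box 2, so this case is ruled out; weight (6/17)·0 = 0.
If it is in box 3 (prior 3/17): the host has 3 equally likely choices, so probability 1/3; weight (3/17)·(1/3) = 1/17.
If it is in box 4 (prior 5/17): the host has 3 equally likely choices, so probability 1/3; weight (5/17)·(1/3) = 5/51.
If it is in box 5 (prior 2/17): the host has 3 equally likely choices, so probability 1/3; weight (2/17)·(1/3) = 2/51.
The weights sum to 43/204.
So P(the gold coin in box 3 | the host opened box 2) = (1/17) / (43/204) = 12/43.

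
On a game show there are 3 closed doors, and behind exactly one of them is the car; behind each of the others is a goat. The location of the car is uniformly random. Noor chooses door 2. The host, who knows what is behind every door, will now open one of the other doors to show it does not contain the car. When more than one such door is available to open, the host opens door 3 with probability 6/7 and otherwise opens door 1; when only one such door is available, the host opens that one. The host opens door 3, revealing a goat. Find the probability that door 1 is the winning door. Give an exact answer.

Apply Bayes' rule, conditioning on where the car actually is.
If it is behind door 1 (prior 1/3): only door 3 is available, probability 1; weight (1/3)·1 = 1/3.
If it is behind door 2 (prior 1/3): door 3 is available, opened with probability 6/7; weight (1/3)·(6/7) = 2/7.
If it is behind door 3 (prior 1/3): the host opened door 3, so this case is ruled out; weight (1/3)·0 = 0.
The weights sum to 13/21.
So P(the car behind door 1 | the host opened door 3) = (1/3) / (13/21) = 7/13.

7/13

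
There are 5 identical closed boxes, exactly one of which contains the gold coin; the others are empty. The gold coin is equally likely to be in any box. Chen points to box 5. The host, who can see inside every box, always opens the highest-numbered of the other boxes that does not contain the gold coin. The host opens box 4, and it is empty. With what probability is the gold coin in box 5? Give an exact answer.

Condition on the true location of the gold coin.
If it is in any of boxes 1, 2, 3, and 5 (prior 1/5 each): box 4 is the highest-numbered option available, probability 1; weight (1/5)·1 = 1/5 each.
If it is in box 4 (prior 1/5): the host opened box 4, so this case is ruled out; weight (1/5)·0 = 0.
The weights sum to 4/5.
So P(the gold coin in box 5 | the host opened box 4) = (1/5) / (4/5) = 1/4.

1/4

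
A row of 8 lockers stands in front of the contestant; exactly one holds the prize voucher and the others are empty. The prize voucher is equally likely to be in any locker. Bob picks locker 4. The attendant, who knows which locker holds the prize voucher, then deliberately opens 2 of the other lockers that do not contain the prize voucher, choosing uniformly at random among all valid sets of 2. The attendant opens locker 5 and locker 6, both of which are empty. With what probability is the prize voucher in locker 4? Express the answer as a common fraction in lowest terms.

1/8

Consider each possible location of the prize voucher in turn.
If it is in any of lockers 1, 2, 3, 7, and 8 (prior 1/8 each): the attendant has 15 equally likely choices, so probability 1/15; weight (1/8)·(1/15) = 1/120 each.
If it is in locker 4 (prior 1/8): the attendant has 21 equally likely choices, so probability 1/21; weight (1/8)·(1/21) = 1/168.
If it is in either of lockers 5 and 6 (prior 1/8 each): that locker was opened and seen not to hold the prize — ruled out; weight (1/8)·0 = 0 each.
The weights sum to 1/21.
So P(the prize voucher in locker 4 | the attendant opened locker 5 and locker 6) = (1/168) / (1/21) = 1/8.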